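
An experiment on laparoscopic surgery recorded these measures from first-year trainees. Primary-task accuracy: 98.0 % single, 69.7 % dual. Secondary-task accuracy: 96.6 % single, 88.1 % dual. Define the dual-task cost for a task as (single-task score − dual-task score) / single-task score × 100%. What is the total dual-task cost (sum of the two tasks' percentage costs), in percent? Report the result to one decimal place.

37.7

Primary cost = (98.0 − 69.7) / 98.0 × 100% = 28.8776%.
Secondary cost = (96.6 − 88.1) / 96.6 × 100% = 8.7992%.
Total = 28.8776% + 8.7992% = 37.6768% ≈ 37.7%.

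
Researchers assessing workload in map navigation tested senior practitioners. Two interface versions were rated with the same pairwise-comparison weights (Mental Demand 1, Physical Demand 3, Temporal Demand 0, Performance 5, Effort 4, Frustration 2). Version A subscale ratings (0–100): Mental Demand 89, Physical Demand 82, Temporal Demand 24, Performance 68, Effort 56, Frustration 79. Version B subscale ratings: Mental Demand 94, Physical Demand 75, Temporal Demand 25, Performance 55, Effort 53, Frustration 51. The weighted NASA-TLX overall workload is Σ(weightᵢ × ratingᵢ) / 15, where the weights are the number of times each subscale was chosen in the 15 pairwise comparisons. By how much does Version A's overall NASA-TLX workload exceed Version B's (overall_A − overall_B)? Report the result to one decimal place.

9.9

Version A weighted sum = 1·89 + 3·82 + 0·24 + 5·68 + 4·56 + 2·79 = 89 + 246 + 0 + 340 + 224 + 158 = 1057; overall_A = 1057/15 = 70.4667.
Version B weighted sum = 1·94 + 3·75 + 0·25 + 5·55 + 4·53 + 2·51 = 94 + 225 + 0 + 275 + 212 + 102 = 908; overall_B = 908/15 = 60.5333.
Difference = 70.4667 − 60.5333 = 9.9334 ≈ 9.9.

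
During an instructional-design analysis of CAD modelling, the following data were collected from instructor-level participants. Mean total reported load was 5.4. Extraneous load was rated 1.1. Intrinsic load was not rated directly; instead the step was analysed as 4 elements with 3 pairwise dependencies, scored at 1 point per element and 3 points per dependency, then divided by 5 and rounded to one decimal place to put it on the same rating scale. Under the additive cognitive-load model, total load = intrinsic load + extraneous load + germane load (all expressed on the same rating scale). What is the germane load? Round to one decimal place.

1.7

Intrinsic (element-interactivity): (4 × 1 + 3 × 3) / 5 = 13 / 5 = 2.6000 → 2.6.
germane load = total − intrinsic − extraneous
             = 5.4 − 2.6 − 1.1 = 1.7.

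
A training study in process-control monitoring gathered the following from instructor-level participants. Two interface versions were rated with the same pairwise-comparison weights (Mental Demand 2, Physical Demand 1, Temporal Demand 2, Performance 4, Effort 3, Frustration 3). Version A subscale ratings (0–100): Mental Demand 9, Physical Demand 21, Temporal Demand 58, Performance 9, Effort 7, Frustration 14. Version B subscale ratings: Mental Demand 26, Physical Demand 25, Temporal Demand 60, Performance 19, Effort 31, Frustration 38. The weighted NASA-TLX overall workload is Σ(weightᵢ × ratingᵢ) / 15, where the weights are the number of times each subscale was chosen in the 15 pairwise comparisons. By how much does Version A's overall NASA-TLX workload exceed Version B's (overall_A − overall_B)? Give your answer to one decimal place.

Version A weighted sum = 2·9 + 1·21 + 2·58 + 4·9 + 3·7 + 3·14 = 18 + 21 + 116 + 36 + 21 + 42 = 254; overall_A = 254/15 = 16.9333.
Version B weighted sum = 2·26 + 1·25 + 2·60 + 4·19 + 3·31 + 3·38 = 52 + 25 + 120 + 76 + 93 + 114 = 480; overall_B = 480/15 = 32.0000.
Difference = 16.9333 − 32.0000 = -15.0667 ≈ -15.1.

-15.1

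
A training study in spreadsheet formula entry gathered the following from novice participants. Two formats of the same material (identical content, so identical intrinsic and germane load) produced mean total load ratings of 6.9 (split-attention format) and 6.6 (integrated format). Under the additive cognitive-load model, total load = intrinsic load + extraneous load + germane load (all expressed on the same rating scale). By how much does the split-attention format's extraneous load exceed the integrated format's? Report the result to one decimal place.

Intrinsic and germane load are equal across formats, so the difference in total load equals the difference in extraneous load.
Extraneous-load difference = 6.9 − 6.6 = 0.3.

0.3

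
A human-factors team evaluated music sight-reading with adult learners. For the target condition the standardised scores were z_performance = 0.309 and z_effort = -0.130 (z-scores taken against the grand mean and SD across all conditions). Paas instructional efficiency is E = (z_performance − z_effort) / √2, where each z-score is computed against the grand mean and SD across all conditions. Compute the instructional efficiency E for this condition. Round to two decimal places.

z_P − z_E = 0.309 − (-0.130) = 0.4390.
E = 0.4390 / √2 = 0.4390 / 1.41421 = 0.3104 ≈ 0.31.

0.31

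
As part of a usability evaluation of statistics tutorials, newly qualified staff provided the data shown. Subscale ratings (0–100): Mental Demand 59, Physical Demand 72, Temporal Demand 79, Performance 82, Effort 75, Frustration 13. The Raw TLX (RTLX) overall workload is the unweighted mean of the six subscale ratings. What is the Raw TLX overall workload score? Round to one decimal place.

63.3

Sum of ratings = 59 + 72 + 79 + 82 + 75 + 13 = 380.
RTLX = 380 / 6 = 63.3333 ≈ 63.3.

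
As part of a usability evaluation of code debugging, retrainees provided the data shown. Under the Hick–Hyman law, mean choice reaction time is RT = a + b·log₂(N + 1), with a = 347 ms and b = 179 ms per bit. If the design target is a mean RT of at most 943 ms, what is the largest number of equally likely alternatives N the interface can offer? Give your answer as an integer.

9

Set 347 + 179·log₂(N + 1) ≤ 943.
log₂(N + 1) ≤ (943 − 347) / 179 = 3.3296.
N + 1 ≤ 2^3.3296 = 10.0533.
N ≤ 9.0533, so the largest integer N is 9.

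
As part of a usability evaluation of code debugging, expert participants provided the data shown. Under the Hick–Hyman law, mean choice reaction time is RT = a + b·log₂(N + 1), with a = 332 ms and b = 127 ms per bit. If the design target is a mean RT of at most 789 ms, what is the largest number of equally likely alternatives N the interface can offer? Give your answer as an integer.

Set 332 + 127·log₂(N + 1) ≤ 789.
log₂(N + 1) ≤ (789 − 332) / 127 = 3.5984.
N + 1 ≤ 2^3.5984 = 12.1123.
N ≤ 11.1123, so the largest integer N is 11.

11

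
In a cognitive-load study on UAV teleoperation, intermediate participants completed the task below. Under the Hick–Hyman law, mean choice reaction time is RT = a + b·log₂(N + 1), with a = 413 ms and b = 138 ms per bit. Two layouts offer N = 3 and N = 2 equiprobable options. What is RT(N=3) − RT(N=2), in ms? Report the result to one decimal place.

57.3

RT(3) = 413 + 138·log₂(4) = 413 + 138·2.0000 = 689.0000 ms.
RT(2) = 413 + 138·log₂(3) = 413 + 138·1.5850 = 631.7300 ms.
Difference = 689.0000 − 631.7300 = 57.2700 ≈ 57.3 ms.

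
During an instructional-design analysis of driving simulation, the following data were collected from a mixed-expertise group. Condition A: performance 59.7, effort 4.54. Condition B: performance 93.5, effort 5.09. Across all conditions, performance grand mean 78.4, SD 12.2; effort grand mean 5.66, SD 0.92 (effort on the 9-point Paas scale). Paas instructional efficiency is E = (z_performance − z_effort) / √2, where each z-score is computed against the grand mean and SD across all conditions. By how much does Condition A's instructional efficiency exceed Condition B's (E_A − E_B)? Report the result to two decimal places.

-1.54

Condition A: z_P = (59.7 − 78.4)/12.2 = -1.5328; z_E = (4.54 − 5.66)/0.92 = -1.2174; E_A = (-1.5328 − (-1.2174))/√2 = -0.2230.
Condition B: z_P = (93.5 − 78.4)/12.2 = 1.2377; z_E = (5.09 − 5.66)/0.92 = -0.6196; E_B = (1.2377 − (-0.6196))/√2 = 1.3133.
E_A − E_B = -0.2230 − 1.3133 = -1.5363 ≈ -1.54.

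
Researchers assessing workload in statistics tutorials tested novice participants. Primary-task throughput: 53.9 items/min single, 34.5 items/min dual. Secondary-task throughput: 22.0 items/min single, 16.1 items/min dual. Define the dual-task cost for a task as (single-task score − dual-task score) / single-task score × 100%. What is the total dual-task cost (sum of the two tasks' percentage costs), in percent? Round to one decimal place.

62.8

Primary cost = (53.9 − 34.5) / 53.9 × 100% = 35.9926%.
Secondary cost = (22.0 − 16.1) / 22.0 × 100% = 26.8182%.
Total = 35.9926% + 26.8182% = 62.8108% ≈ 62.8%.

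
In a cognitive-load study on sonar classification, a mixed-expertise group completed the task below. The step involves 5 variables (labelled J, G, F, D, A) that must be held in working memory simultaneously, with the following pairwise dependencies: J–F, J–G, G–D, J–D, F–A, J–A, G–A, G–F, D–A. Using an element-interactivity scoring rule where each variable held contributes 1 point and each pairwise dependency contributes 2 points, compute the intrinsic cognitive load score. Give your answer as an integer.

23

Count of variables held simultaneously: 5.
Count of pairwise dependencies listed: 9.
Element contribution: 5 × 1 = 5.
Interaction contribution: 9 × 2 = 18.
Intrinsic load = 5 + 18 = 23.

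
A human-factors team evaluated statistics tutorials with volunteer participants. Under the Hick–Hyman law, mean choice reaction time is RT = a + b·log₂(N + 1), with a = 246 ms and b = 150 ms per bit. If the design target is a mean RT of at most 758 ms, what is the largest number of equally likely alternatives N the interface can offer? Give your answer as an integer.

9

Set 246 + 150·log₂(N + 1) ≤ 758.
log₂(N + 1) ≤ (758 − 246) / 150 = 3.4133.
N + 1 ≤ 2^3.4133 = 10.6538.
N ≤ 9.6538, so the largest integer N is 9.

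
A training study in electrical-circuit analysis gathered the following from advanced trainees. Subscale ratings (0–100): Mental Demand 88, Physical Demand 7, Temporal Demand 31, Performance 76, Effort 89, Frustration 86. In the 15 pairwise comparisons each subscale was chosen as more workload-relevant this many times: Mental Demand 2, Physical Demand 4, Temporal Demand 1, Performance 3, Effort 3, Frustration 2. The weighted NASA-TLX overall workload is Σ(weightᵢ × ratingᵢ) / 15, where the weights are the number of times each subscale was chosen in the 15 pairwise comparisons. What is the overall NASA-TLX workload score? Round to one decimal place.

The tallies are the weights (they sum to 15).
Weighted sum = 2·88 + 4·7 + 1·31 + 3·76 + 3·89 + 2·86
            = 176 + 28 + 31 + 228 + 267 + 172 = 902.
Overall workload = 902 / 15 = 60.1333 ≈ 60.1.

60.1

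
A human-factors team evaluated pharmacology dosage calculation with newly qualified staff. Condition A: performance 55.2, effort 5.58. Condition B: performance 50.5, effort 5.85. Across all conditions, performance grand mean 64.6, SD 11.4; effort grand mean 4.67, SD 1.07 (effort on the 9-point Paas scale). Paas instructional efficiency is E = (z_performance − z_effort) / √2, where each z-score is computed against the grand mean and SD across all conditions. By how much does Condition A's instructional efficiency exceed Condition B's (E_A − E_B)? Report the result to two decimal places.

Condition A: z_P = (55.2 − 64.6)/11.4 = -0.8246; z_E = (5.58 − 4.67)/1.07 = 0.8505; E_A = (-0.8246 − 0.8505)/√2 = -1.1845.
Condition B: z_P = (50.5 − 64.6)/11.4 = -1.2368; z_E = (5.85 − 4.67)/1.07 = 1.1028; E_B = (-1.2368 − 1.1028)/√2 = -1.6543.
E_A − E_B = -1.1845 − (-1.6543) = 0.4698 ≈ 0.47.

0.47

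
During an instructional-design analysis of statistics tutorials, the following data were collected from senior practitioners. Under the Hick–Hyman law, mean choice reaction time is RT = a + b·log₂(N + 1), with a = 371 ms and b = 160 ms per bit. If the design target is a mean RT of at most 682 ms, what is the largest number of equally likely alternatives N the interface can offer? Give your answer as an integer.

Set 371 + 160·log₂(N + 1) ≤ 682.
log₂(N + 1) ≤ (682 − 371) / 160 = 1.9438.
N + 1 ≤ 2^1.9438 = 3.8472.
N ≤ 2.8472, so the largest integer N is 2.

2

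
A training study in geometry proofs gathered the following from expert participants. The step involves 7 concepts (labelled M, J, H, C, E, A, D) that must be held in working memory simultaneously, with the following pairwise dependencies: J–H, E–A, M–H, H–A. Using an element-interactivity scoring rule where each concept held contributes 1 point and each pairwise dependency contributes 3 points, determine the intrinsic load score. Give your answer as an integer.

19

Count of concepts held simultaneously: 7.
Count of pairwise dependencies listed: 4.
Element contribution: 7 × 1 = 7.
Interaction contribution: 4 × 3 = 12.
Intrinsic load = 7 + 12 = 19.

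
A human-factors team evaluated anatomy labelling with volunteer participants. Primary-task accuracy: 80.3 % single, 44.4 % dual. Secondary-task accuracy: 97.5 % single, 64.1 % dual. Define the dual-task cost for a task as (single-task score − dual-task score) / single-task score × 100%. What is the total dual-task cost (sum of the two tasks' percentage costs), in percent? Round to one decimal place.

79.0

Primary cost = (80.3 − 44.4) / 80.3 × 100% = 44.7073%.
Secondary cost = (97.5 − 64.1) / 97.5 × 100% = 34.2564%.
Total = 44.7073% + 34.2564% = 78.9637% ≈ 79.0%.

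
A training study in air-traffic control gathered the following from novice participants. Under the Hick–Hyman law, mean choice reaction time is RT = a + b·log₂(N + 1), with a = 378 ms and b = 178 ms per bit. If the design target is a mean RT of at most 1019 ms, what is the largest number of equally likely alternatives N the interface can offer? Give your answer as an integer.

11

Set 378 + 178·log₂(N + 1) ≤ 1019.
log₂(N + 1) ≤ (1019 − 378) / 178 = 3.6011.
N + 1 ≤ 2^3.6011 = 12.1350.
N ≤ 11.1350, so the largest integer N is 11.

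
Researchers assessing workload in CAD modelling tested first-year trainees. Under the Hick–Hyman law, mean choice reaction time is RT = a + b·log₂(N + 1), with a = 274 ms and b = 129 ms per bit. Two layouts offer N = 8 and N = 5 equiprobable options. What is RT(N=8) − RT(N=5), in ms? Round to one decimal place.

RT(8) = 274 + 129·log₂(9) = 274 + 129·3.1699 = 682.9171 ms.
RT(5) = 274 + 129·log₂(6) = 274 + 129·2.5850 = 607.4650 ms.
Difference = 682.9171 − 607.4650 = 75.4521 ≈ 75.5 ms.

75.5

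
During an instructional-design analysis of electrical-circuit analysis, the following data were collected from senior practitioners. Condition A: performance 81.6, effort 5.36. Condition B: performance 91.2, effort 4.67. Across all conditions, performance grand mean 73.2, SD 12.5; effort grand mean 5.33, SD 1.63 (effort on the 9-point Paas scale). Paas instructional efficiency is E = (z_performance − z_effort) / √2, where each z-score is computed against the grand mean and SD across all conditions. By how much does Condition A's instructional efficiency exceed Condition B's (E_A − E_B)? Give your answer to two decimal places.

Condition A: z_P = (81.6 − 73.2)/12.5 = 0.6720; z_E = (5.36 − 5.33)/1.63 = 0.0184; E_A = (0.6720 − 0.0184)/√2 = 0.4622.
Condition B: z_P = (91.2 − 73.2)/12.5 = 1.4400; z_E = (4.67 − 5.33)/1.63 = -0.4049; E_B = (1.4400 − (-0.4049))/√2 = 1.3045.
E_A − E_B = 0.4622 − 1.3045 = -0.8423 ≈ -0.84.

-0.84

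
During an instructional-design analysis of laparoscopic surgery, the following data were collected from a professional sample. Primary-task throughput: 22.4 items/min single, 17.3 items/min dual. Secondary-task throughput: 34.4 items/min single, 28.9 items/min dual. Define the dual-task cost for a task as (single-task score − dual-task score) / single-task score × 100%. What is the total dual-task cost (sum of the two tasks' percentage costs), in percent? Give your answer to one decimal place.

Primary cost = (22.4 − 17.3) / 22.4 × 100% = 22.7679%.
Secondary cost = (34.4 − 28.9) / 34.4 × 100% = 15.9884%.
Total = 22.7679% + 15.9884% = 38.7563% ≈ 38.8%.

38.8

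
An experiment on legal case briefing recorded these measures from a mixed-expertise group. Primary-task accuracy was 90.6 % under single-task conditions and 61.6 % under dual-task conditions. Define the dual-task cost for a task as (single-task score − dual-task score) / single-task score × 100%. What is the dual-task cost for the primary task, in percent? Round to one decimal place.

32.0

Cost = (90.6 − 61.6) / 90.6 × 100%
     = 29.0000 / 90.6 × 100% = 32.0088%.
≈ 32.0%.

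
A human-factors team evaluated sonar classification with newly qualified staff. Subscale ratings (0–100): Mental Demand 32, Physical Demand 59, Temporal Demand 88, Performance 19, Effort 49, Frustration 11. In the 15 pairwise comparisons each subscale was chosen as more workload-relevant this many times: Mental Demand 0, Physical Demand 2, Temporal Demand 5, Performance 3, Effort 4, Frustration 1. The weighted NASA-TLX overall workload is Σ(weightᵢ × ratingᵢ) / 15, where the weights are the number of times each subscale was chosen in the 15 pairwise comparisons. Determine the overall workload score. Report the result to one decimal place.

The tallies are the weights (they sum to 15).
Weighted sum = 0·32 + 2·59 + 5·88 + 3·19 + 4·49 + 1·11
            = 0 + 118 + 440 + 57 + 196 + 11 = 822.
Overall workload = 822 / 15 = 54.8000 ≈ 54.8.

54.8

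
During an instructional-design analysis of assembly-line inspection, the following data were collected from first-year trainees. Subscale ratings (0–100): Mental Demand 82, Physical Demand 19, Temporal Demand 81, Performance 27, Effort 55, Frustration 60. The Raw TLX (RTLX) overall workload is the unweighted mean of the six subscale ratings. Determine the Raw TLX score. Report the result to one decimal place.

Sum of ratings = 82 + 19 + 81 + 27 + 55 + 60 = 324.
RTLX = 324 / 6 = 54.0000 ≈ 54.0.

54.0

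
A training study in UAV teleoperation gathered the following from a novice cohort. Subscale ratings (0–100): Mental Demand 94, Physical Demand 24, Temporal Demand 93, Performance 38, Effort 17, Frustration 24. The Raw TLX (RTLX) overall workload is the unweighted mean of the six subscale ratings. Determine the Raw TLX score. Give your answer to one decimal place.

Sum of ratings = 94 + 24 + 93 + 38 + 17 + 24 = 290.
RTLX = 290 / 6 = 48.3333 ≈ 48.3.

48.3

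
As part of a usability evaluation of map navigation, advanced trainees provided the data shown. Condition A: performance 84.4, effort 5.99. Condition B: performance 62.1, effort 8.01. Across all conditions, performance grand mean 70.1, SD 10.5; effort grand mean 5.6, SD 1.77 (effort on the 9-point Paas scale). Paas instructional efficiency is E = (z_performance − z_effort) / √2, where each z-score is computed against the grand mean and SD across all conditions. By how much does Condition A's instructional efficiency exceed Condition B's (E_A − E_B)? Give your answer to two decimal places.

Condition A: z_P = (84.4 − 70.1)/10.5 = 1.3619; z_E = (5.99 − 5.6)/1.77 = 0.2203; E_A = (1.3619 − 0.2203)/√2 = 0.8072.
Condition B: z_P = (62.1 − 70.1)/10.5 = -0.7619; z_E = (8.01 − 5.6)/1.77 = 1.3616; E_B = (-0.7619 − 1.3616)/√2 = -1.5015.
E_A − E_B = 0.8072 − (-1.5015) = 2.3087 ≈ 2.31.

2.31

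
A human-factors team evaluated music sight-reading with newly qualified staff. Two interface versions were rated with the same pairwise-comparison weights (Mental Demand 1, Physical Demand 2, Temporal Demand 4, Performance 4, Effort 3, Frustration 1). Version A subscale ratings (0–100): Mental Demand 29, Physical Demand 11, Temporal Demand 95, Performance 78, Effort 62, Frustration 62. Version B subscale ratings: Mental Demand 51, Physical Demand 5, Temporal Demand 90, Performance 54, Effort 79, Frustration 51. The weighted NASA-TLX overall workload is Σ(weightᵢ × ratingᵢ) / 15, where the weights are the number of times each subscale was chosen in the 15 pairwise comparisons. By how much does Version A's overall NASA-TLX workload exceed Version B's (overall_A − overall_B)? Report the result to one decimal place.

4.4

Version A weighted sum = 1·29 + 2·11 + 4·95 + 4·78 + 3·62 + 1·62 = 29 + 22 + 380 + 312 + 186 + 62 = 991; overall_A = 991/15 = 66.0667.
Version B weighted sum = 1·51 + 2·5 + 4·90 + 4·54 + 3·79 + 1·51 = 51 + 10 + 360 + 216 + 237 + 51 = 925; overall_B = 925/15 = 61.6667.
Difference = 66.0667 − 61.6667 = 4.4000 ≈ 4.4.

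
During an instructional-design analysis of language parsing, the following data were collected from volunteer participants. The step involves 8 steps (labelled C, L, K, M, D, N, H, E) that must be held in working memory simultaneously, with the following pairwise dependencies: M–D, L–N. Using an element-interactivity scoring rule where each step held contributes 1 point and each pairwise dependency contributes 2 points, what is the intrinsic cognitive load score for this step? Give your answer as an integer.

Count of steps held simultaneously: 8.
Count of pairwise dependencies listed: 2.
Element contribution: 8 × 1 = 8.
Interaction contribution: 2 × 2 = 4.
Intrinsic load = 8 + 4 = 12.

12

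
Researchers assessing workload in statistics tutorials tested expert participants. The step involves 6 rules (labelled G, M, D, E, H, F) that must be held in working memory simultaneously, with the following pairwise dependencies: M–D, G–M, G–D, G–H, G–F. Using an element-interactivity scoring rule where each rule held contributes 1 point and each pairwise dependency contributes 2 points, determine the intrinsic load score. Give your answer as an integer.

16

Count of rules held simultaneously: 6.
Count of pairwise dependencies listed: 5.
Element contribution: 6 × 1 = 6.
Interaction contribution: 5 × 2 = 10.
Intrinsic load = 6 + 10 = 16.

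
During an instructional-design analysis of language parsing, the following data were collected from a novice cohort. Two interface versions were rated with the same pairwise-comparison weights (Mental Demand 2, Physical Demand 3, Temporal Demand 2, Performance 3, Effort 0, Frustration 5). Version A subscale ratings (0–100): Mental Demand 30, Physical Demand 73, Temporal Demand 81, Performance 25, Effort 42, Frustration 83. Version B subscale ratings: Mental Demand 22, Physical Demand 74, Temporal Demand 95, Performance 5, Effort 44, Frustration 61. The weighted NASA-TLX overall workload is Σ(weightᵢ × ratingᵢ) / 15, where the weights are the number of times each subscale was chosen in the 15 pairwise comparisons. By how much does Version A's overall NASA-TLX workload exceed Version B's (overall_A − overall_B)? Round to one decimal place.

10.3

Version A weighted sum = 2·30 + 3·73 + 2·81 + 3·25 + 0·42 + 5·83 = 60 + 219 + 162 + 75 + 0 + 415 = 931; overall_A = 931/15 = 62.0667.
Version B weighted sum = 2·22 + 3·74 + 2·95 + 3·5 + 0·44 + 5·61 = 44 + 222 + 190 + 15 + 0 + 305 = 776; overall_B = 776/15 = 51.7333.
Difference = 62.0667 − 51.7333 = 10.3334 ≈ 10.3.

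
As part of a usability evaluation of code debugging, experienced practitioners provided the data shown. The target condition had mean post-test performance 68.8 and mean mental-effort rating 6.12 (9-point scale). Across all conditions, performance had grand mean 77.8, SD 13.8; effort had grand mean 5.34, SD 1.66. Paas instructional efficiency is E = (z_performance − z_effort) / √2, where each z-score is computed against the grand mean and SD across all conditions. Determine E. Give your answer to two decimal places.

-0.79

z_performance = (68.8 − 77.8) / 13.8 = -9.0000 / 13.8 = -0.6522.
z_effort = (6.12 − 5.34) / 1.66 = 0.7800 / 1.66 = 0.4699.
z_P − z_E = -0.6522 − 0.4699 = -1.1221.
E = -1.1221 / √2 = -1.1221 / 1.41421 = -0.7934 ≈ -0.79.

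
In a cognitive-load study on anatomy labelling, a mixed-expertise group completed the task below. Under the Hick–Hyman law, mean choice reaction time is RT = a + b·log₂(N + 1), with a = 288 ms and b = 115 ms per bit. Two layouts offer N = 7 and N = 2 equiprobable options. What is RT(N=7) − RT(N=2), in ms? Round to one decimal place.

162.7

RT(7) = 288 + 115·log₂(8) = 288 + 115·3.0000 = 633.0000 ms.
RT(2) = 288 + 115·log₂(3) = 288 + 115·1.5850 = 470.2750 ms.
Difference = 633.0000 − 470.2750 = 162.7250 ≈ 162.7 ms.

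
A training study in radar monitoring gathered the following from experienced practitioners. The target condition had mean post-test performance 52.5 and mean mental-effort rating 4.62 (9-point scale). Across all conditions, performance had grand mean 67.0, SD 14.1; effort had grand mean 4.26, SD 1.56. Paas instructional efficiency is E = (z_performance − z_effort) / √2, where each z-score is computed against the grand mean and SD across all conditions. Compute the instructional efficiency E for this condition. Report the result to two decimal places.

-0.89

z_performance = (52.5 − 67.0) / 14.1 = -14.5000 / 14.1 = -1.0284.
z_effort = (4.62 − 4.26) / 1.56 = 0.3600 / 1.56 = 0.2308.
z_P − z_E = -1.0284 − 0.2308 = -1.2592.
E = -1.2592 / √2 = -1.2592 / 1.41421 = -0.8904 ≈ -0.89.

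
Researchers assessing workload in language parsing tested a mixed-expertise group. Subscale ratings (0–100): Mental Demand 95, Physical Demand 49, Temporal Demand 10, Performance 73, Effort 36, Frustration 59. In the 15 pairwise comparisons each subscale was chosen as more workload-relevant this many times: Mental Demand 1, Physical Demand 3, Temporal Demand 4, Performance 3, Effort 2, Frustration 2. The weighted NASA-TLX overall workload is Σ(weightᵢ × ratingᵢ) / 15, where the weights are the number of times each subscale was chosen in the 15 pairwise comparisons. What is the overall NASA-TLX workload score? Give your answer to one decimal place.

The tallies are the weights (they sum to 15).
Weighted sum = 1·95 + 3·49 + 4·10 + 3·73 + 2·36 + 2·59
            = 95 + 147 + 40 + 219 + 72 + 118 = 691.
Overall workload = 691 / 15 = 46.0667 ≈ 46.1.

46.1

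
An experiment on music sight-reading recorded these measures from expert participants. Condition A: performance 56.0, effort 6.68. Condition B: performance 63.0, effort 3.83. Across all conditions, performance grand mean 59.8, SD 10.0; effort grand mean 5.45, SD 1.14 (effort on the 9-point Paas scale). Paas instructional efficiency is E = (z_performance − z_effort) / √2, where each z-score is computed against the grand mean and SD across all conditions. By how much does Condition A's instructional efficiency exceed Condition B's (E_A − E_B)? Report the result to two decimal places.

Condition A: z_P = (56.0 − 59.8)/10.0 = -0.3800; z_E = (6.68 − 5.45)/1.14 = 1.0789; E_A = (-0.3800 − 1.0789)/√2 = -1.0316.
Condition B: z_P = (63.0 − 59.8)/10.0 = 0.3200; z_E = (3.83 − 5.45)/1.14 = -1.4211; E_B = (0.3200 − (-1.4211))/√2 = 1.2311.
E_A − E_B = -1.0316 − 1.2311 = -2.2627 ≈ -2.26.

-2.26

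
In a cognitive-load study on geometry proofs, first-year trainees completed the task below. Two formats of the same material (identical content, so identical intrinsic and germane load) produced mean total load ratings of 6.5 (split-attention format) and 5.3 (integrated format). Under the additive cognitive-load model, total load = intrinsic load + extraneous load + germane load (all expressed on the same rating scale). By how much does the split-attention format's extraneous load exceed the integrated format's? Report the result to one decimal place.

1.2

Intrinsic and germane load are equal across formats, so the difference in total load equals the difference in extraneous load.
Extraneous-load difference = 6.5 − 5.3 = 1.2.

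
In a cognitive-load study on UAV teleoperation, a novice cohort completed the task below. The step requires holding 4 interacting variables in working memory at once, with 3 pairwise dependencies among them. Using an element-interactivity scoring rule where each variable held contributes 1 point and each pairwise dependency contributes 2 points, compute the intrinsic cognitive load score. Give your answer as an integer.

Element contribution: 4 × 1 = 4.
Interaction contribution: 3 × 2 = 6.
Intrinsic load = 4 + 6 = 10.

10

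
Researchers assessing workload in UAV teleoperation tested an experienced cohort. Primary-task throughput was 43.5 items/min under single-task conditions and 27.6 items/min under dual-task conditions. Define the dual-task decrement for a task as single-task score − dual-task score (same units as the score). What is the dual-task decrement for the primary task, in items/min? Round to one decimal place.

15.9

Decrement = 43.5 − 27.6 = 15.9000 items/min ≈ 15.9 items/min.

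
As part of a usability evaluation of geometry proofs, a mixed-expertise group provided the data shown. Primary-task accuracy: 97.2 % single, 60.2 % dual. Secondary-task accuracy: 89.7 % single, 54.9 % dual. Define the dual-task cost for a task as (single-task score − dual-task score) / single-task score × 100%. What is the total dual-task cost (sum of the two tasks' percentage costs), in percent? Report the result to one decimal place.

76.9

Primary cost = (97.2 − 60.2) / 97.2 × 100% = 38.0658%.
Secondary cost = (89.7 − 54.9) / 89.7 × 100% = 38.7960%.
Total = 38.0658% + 38.7960% = 76.8618% ≈ 76.9%.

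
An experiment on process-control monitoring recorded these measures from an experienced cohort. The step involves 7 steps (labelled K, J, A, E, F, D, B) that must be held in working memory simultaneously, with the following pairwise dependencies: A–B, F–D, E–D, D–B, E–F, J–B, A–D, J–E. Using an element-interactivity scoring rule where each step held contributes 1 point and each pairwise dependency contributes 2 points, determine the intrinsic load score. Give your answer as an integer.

Count of steps held simultaneously: 7.
Count of pairwise dependencies listed: 8.
Element contribution: 7 × 1 = 7.
Interaction contribution: 8 × 2 = 16.
Intrinsic load = 7 + 16 = 23.

23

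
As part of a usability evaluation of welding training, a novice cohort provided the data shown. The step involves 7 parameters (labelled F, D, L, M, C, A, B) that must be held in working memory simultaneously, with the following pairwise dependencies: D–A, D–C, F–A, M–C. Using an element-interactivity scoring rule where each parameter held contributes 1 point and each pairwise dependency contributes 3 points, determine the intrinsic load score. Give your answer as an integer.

19

Count of parameters held simultaneously: 7.
Count of pairwise dependencies listed: 4.
Element contribution: 7 × 1 = 7.
Interaction contribution: 4 × 3 = 12.
Intrinsic load = 7 + 12 = 19.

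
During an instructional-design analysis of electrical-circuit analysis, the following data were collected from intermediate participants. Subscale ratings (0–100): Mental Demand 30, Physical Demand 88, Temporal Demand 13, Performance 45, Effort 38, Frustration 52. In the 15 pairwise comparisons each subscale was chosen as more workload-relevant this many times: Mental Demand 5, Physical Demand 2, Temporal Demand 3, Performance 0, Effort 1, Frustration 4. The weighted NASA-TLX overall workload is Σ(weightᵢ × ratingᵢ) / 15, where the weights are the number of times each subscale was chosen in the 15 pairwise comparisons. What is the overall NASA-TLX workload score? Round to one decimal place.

The tallies are the weights (they sum to 15).
Weighted sum = 5·30 + 2·88 + 3·13 + 0·45 + 1·38 + 4·52
            = 150 + 176 + 39 + 0 + 38 + 208 = 611.
Overall workload = 611 / 15 = 40.7333 ≈ 40.7.

40.7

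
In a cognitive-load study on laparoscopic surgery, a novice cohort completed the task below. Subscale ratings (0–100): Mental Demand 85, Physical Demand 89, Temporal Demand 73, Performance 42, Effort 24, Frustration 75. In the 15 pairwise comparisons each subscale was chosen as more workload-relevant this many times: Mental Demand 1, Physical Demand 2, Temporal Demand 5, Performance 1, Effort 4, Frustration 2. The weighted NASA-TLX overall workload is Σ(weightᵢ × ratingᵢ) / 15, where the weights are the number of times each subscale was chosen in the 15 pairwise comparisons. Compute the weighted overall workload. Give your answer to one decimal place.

The tallies are the weights (they sum to 15).
Weighted sum = 1·85 + 2·89 + 5·73 + 1·42 + 4·24 + 2·75
            = 85 + 178 + 365 + 42 + 96 + 150 = 916.
Overall workload = 916 / 15 = 61.0667 ≈ 61.1.

61.1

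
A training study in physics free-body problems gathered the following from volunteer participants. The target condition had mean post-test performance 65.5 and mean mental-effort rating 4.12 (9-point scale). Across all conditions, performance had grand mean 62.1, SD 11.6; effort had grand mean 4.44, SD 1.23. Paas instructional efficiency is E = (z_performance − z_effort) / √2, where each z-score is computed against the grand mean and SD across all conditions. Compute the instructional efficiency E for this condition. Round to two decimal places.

z_performance = (65.5 − 62.1) / 11.6 = 3.4000 / 11.6 = 0.2931.
z_effort = (4.12 − 4.44) / 1.23 = -0.3200 / 1.23 = -0.2602.
z_P − z_E = 0.2931 − (-0.2602) = 0.5533.
E = 0.5533 / √2 = 0.5533 / 1.41421 = 0.3912 ≈ 0.39.

0.39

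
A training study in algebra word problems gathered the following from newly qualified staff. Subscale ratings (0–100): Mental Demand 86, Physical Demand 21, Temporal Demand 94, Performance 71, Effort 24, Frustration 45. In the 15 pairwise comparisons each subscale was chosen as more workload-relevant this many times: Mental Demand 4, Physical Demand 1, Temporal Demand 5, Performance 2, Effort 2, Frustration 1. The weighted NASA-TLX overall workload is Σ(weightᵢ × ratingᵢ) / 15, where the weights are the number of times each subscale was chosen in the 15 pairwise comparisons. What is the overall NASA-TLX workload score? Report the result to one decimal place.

The tallies are the weights (they sum to 15).
Weighted sum = 4·86 + 1·21 + 5·94 + 2·71 + 2·24 + 1·45
            = 344 + 21 + 470 + 142 + 48 + 45 = 1070.
Overall workload = 1070 / 15 = 71.3333 ≈ 71.3.

71.3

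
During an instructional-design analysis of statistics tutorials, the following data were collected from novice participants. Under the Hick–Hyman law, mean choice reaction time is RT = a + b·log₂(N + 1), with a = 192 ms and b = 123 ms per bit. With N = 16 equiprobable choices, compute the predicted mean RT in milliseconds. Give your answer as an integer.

695

log₂(16 + 1) = log₂(17) = 4.0875.
RT = 192 + 123 × 4.0875 = 192 + 502.7625 = 694.7625 ms.
≈ 695 ms.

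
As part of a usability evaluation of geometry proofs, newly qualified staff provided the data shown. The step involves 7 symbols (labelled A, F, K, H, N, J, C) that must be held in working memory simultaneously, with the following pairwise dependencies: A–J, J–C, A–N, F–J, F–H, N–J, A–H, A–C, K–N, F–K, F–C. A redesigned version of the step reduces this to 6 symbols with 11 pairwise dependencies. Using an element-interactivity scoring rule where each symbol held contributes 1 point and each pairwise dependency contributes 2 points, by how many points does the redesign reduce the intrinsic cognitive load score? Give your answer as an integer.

Original: 7 × 1 + 11 × 2 = 7 + 22 = 29.
Redesigned: 6 × 1 + 11 × 2 = 6 + 22 = 28.
Reduction = 29 − 28 = 1.

1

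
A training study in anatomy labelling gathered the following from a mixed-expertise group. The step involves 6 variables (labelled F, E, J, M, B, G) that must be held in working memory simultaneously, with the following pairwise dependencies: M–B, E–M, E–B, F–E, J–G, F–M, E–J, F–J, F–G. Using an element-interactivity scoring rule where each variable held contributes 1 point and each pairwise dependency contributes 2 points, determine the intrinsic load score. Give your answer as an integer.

24

Count of variables held simultaneously: 6.
Count of pairwise dependencies listed: 9.
Element contribution: 6 × 1 = 6.
Interaction contribution: 9 × 2 = 18.
Intrinsic load = 6 + 18 = 24.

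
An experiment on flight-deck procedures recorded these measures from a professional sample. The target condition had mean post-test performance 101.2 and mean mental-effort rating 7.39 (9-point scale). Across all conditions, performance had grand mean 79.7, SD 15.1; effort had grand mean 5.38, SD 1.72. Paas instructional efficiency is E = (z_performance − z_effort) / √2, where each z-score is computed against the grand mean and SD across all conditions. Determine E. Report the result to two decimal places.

z_performance = (101.2 − 79.7) / 15.1 = 21.5000 / 15.1 = 1.4238.
z_effort = (7.39 − 5.38) / 1.72 = 2.0100 / 1.72 = 1.1686.
z_P − z_E = 1.4238 − 1.1686 = 0.2552.
E = 0.2552 / √2 = 0.2552 / 1.41421 = 0.1805 ≈ 0.18.

0.18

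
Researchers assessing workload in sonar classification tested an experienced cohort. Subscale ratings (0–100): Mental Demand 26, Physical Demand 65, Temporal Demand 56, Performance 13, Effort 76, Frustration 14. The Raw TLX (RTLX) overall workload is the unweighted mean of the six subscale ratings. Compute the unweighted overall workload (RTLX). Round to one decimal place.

Sum of ratings = 26 + 65 + 56 + 13 + 76 + 14 = 250.
RTLX = 250 / 6 = 41.6667 ≈ 41.7.

41.7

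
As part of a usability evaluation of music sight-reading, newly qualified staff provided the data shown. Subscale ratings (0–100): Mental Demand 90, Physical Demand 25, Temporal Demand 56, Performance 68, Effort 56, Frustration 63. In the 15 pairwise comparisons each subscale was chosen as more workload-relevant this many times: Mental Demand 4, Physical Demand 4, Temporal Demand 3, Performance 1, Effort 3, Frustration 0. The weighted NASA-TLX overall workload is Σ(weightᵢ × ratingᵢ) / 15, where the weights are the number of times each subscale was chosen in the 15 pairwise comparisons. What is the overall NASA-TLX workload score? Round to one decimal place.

The tallies are the weights (they sum to 15).
Weighted sum = 4·90 + 4·25 + 3·56 + 1·68 + 3·56 + 0·63
            = 360 + 100 + 168 + 68 + 168 + 0 = 864.
Overall workload = 864 / 15 = 57.6000 ≈ 57.6.

57.6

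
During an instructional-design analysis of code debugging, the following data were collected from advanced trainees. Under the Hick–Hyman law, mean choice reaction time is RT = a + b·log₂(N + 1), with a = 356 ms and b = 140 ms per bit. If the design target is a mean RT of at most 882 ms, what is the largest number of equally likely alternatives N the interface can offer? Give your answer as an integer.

12

Set 356 + 140·log₂(N + 1) ≤ 882.
log₂(N + 1) ≤ (882 − 356) / 140 = 3.7571.
N + 1 ≤ 2^3.7571 = 13.5207.
N ≤ 12.5207, so the largest integer N is 12.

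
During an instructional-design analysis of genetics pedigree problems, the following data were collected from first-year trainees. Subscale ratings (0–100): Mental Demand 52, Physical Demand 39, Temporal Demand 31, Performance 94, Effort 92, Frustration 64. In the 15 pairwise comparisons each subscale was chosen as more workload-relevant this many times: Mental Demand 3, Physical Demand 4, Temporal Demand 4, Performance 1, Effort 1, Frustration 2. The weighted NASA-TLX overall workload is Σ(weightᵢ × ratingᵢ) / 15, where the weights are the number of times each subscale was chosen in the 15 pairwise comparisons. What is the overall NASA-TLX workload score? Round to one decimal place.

The tallies are the weights (they sum to 15).
Weighted sum = 3·52 + 4·39 + 4·31 + 1·94 + 1·92 + 2·64
            = 156 + 156 + 124 + 94 + 92 + 128 = 750.
Overall workload = 750 / 15 = 50.0000 ≈ 50.0.

50.0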